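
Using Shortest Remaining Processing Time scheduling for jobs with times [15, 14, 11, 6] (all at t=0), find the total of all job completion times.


Since all jobs arrive at t=0, SRPT equals SPT ordering.
SPT order: [6, 11, 14, 15]
Completion times:
  Job 1: p=6, C=6
  Job 2: p=11, C=17
  Job 3: p=14, C=31
  Job 4: p=15, C=46
Total completion time = 6 + 17 + 31 + 46 = 100

100


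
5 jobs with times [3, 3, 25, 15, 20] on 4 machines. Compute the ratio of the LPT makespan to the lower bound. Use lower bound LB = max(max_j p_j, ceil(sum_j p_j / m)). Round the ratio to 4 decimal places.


LPT order: [25, 20, 15, 3, 3]
Machine loads after assignment: [25, 20, 15, 6]
LPT makespan = 25
Lower bound = max(max_job, ceil(total/4)) = max(25, 17) = 25
Ratio = 25 / 25 = 1.0

1.0


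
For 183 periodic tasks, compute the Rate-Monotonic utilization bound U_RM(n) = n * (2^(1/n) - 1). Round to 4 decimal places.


Compute 2^(1/183) = 1.0037948719
Subtract 1: 1.0037948719 - 1 = 0.0037948719
Multiply by n: 183 * 0.0037948719 = 0.6944615577
Round to 4 dp: 0.6945

0.6945


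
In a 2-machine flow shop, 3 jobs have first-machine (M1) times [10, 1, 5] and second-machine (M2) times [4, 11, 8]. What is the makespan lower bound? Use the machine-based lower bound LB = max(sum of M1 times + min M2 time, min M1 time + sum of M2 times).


LB1 = sum(M1 times) + min(M2 times) = 16 + 4 = 20
LB2 = min(M1 times) + sum(M2 times) = 1 + 23 = 24
Lower bound = max(LB1, LB2) = max(20, 24) = 24

24


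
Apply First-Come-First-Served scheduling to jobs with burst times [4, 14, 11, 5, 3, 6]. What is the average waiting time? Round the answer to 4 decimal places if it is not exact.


FCFS order (as given): [4, 14, 11, 5, 3, 6]
Waiting times:
  Job 1: wait = 0
  Job 2: wait = 4
  Job 3: wait = 18
  Job 4: wait = 29
  Job 5: wait = 34
  Job 6: wait = 37
Sum of waiting times = 122
Average waiting time = 122/6 = 20.3333

20.3333


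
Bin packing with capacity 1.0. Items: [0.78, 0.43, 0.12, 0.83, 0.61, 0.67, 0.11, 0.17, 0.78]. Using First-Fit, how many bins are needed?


Place items sequentially using First-Fit:
  Item 0.78 -> new Bin 1
  Item 0.43 -> new Bin 2
  Item 0.12 -> Bin 1 (now 0.9)
  Item 0.83 -> new Bin 3
  Item 0.61 -> new Bin 4
  Item 0.67 -> new Bin 5
  Item 0.11 -> Bin 2 (now 0.54)
  Item 0.17 -> Bin 2 (now 0.71)
  Item 0.78 -> new Bin 6
Total bins used = 6

6


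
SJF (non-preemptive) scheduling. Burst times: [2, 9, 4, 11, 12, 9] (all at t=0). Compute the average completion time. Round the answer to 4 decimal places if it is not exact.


SJF order (ascending): [2, 4, 9, 9, 11, 12]
Completion times:
  Job 1: burst=2, C=2
  Job 2: burst=4, C=6
  Job 3: burst=9, C=15
  Job 4: burst=9, C=24
  Job 5: burst=11, C=35
  Job 6: burst=12, C=47
Average completion = 129/6 = 21.5

21.5


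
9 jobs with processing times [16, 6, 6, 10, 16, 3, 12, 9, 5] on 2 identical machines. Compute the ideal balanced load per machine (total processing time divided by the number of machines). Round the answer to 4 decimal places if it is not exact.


Total processing time = 16 + 6 + 6 + 10 + 16 + 3 + 12 + 9 + 5 = 83
Number of machines = 2
Ideal balanced load = 83 / 2 = 41.5

41.5


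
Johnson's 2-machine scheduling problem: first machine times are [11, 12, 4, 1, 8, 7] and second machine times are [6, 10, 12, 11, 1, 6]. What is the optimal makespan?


Apply Johnson's rule:
  Group 1 (a <= b): [(4, 1, 11), (3, 4, 12)]
  Group 2 (a > b): [(2, 12, 10), (1, 11, 6), (6, 7, 6), (5, 8, 1)]
Optimal job order: [4, 3, 2, 1, 6, 5]
Schedule:
  Job 4: M1 done at 1, M2 done at 12
  Job 3: M1 done at 5, M2 done at 24
  Job 2: M1 done at 17, M2 done at 34
  Job 1: M1 done at 28, M2 done at 40
  Job 6: M1 done at 35, M2 done at 46
  Job 5: M1 done at 43, M2 done at 47
Makespan = 47

47


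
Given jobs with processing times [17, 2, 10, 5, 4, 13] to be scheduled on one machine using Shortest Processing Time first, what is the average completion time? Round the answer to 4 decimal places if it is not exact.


Sort jobs by processing time (SPT order): [2, 4, 5, 10, 13, 17]
Compute completion times sequentially:
  Job 1: processing = 2, completes at 2
  Job 2: processing = 4, completes at 6
  Job 3: processing = 5, completes at 11
  Job 4: processing = 10, completes at 21
  Job 5: processing = 13, completes at 34
  Job 6: processing = 17, completes at 51
Sum of completion times = 125
Average completion time = 125/6 = 20.8333

20.8333


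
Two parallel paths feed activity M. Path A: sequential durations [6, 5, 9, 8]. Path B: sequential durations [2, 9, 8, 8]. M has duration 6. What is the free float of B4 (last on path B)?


ES(B4) = sum of predecessors on chain B = 19
EF(B4) = ES + duration = 19 + 8 = 27
Successor of B4 is M. ES(M) = max(sum(A), sum(B)) = max(28, 27) = 28
Free float = ES(successor) - EF(current) = 28 - 27 = 1

1


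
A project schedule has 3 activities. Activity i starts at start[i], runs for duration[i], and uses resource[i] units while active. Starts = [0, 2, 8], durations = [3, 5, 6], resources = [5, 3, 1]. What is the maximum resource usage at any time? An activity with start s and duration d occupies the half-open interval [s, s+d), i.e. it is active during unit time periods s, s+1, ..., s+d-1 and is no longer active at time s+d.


Each activity i is active on [start_i, start_i + duration_i).
Compute total resource usage per time slot:
  t=0: active resources = [5], total = 5
  t=1: active resources = [5], total = 5
  t=2: active resources = [5, 3], total = 8
  t=3: active resources = [3], total = 3
  t=4: active resources = [3], total = 3
  t=5: active resources = [3], total = 3
  t=6: active resources = [3], total = 3
  t=7: active resources = [], total = 0
  t=8: active resources = [1], total = 1
  t=9: active resources = [1], total = 1
  t=10: active resources = [1], total = 1
  t=11: active resources = [1], total = 1
  t=12: active resources = [1], total = 1
  t=13: active resources = [1], total = 1
Peak resource demand = 8

8


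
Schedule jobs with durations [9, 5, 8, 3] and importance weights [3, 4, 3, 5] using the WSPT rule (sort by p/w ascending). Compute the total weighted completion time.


Compute p/w ratios and sort ascending (WSPT): [(3, 5), (5, 4), (8, 3), (9, 3)]
Compute weighted completion times:
  Job (p=3,w=5): C=3, w*C=5*3=15
  Job (p=5,w=4): C=8, w*C=4*8=32
  Job (p=8,w=3): C=16, w*C=3*16=48
  Job (p=9,w=3): C=25, w*C=3*25=75
Total weighted completion time = 170

170


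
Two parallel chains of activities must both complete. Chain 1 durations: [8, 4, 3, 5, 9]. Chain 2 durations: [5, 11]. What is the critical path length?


Path A total = 8 + 4 + 3 + 5 + 9 = 29
Path B total = 5 + 11 = 16
Critical path = longest path = max(29, 16) = 29

29


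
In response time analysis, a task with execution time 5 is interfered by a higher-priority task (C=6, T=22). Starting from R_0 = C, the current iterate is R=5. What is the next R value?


R_next = C + ceil(R_prev / T_hp) * C_hp
ceil(5 / 22) = ceil(0.2273) = 1
Interference = 1 * 6 = 6
R_next = 5 + 6 = 11

11


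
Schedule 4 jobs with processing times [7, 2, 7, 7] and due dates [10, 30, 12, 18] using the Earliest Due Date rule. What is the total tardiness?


Sort by due date (EDD order): [(7, 10), (7, 12), (7, 18), (2, 30)]
Compute completion times and tardiness:
  Job 1: p=7, d=10, C=7, tardiness=max(0,7-10)=0
  Job 2: p=7, d=12, C=14, tardiness=max(0,14-12)=2
  Job 3: p=7, d=18, C=21, tardiness=max(0,21-18)=3
  Job 4: p=2, d=30, C=23, tardiness=max(0,23-30)=0
Total tardiness = 5

5


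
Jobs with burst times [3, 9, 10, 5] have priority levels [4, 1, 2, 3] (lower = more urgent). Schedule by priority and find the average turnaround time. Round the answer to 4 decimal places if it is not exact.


Sort by priority (ascending = highest first):
Order: [(1, 9), (2, 10), (3, 5), (4, 3)]
Completion times:
  Priority 1, burst=9, C=9
  Priority 2, burst=10, C=19
  Priority 3, burst=5, C=24
  Priority 4, burst=3, C=27
Average turnaround = 79/4 = 19.75

19.75


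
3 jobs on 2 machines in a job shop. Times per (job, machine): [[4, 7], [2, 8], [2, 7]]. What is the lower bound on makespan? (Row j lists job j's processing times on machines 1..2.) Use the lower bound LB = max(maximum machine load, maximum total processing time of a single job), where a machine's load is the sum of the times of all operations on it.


Machine loads:
  Machine 1: 4 + 2 + 2 = 8
  Machine 2: 7 + 8 + 7 = 22
Max machine load = 22
Job totals:
  Job 1: 11
  Job 2: 10
  Job 3: 9
Max job total = 11
Lower bound = max(22, 11) = 22

22


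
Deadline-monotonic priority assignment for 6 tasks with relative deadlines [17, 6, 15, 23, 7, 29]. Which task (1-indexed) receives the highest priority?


Sort tasks by relative deadline (ascending):
  Task 2: deadline = 6
  Task 5: deadline = 7
  Task 3: deadline = 15
  Task 1: deadline = 17
  Task 4: deadline = 23
  Task 6: deadline = 29
Priority order (highest first): [2, 5, 3, 1, 4, 6]
Highest priority task = 2

2


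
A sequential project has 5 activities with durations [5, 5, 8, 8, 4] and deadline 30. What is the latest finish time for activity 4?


LF(activity 4) = deadline - sum of successor durations
Successors: activities 5 through 5 with durations [4]
Sum of successor durations = 4
LF = 30 - 4 = 26

26


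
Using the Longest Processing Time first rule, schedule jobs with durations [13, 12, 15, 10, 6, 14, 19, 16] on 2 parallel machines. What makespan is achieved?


Sort jobs in decreasing order (LPT): [19, 16, 15, 14, 13, 12, 10, 6]
Assign each job to the least loaded machine:
  Machine 1: jobs [19, 14, 12, 6], load = 51
  Machine 2: jobs [16, 15, 13, 10], load = 54
Makespan = max load = 54

54


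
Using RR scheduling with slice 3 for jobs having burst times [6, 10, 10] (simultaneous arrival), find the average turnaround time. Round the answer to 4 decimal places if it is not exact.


Time quantum = 3
Execution trace:
  J1 runs 3 units, time = 3
  J2 runs 3 units, time = 6
  J3 runs 3 units, time = 9
  J1 runs 3 units, time = 12
  J2 runs 3 units, time = 15
  J3 runs 3 units, time = 18
  J2 runs 3 units, time = 21
  J3 runs 3 units, time = 24
  J2 runs 1 units, time = 25
  J3 runs 1 units, time = 26
Finish times: [12, 25, 26]
Average turnaround = 63/3 = 21.0

21.0


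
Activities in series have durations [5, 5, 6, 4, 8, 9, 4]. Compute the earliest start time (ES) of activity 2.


Activity 2 starts after activities 1 through 1 complete.
Predecessor durations: [5]
ES = 5 = 5

5


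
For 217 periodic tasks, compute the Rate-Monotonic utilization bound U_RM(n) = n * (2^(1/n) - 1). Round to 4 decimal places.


Compute 2^(1/217) = 1.0031993336
Subtract 1: 1.0031993336 - 1 = 0.0031993336
Multiply by n: 217 * 0.0031993336 = 0.6942553912
Round to 4 dp: 0.6943

0.6943


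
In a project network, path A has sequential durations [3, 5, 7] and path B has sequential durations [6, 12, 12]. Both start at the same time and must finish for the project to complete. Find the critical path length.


Path A total = 3 + 5 + 7 = 15
Path B total = 6 + 12 + 12 = 30
Critical path = longest path = max(15, 30) = 30

30


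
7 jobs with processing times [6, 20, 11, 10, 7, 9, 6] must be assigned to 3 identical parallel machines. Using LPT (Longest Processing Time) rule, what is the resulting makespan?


Sort jobs in decreasing order (LPT): [20, 11, 10, 9, 7, 6, 6]
Assign each job to the least loaded machine:
  Machine 1: jobs [20], load = 20
  Machine 2: jobs [11, 7, 6], load = 24
  Machine 3: jobs [10, 9, 6], load = 25
Makespan = max load = 25

25


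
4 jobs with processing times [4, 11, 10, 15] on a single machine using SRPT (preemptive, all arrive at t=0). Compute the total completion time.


Since all jobs arrive at t=0, SRPT equals SPT ordering.
SPT order: [4, 10, 11, 15]
Completion times:
  Job 1: p=4, C=4
  Job 2: p=10, C=14
  Job 3: p=11, C=25
  Job 4: p=15, C=40
Total completion time = 4 + 14 + 25 + 40 = 83

83


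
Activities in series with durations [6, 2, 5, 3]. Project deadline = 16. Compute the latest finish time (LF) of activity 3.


LF(activity 3) = deadline - sum of successor durations
Successors: activities 4 through 4 with durations [3]
Sum of successor durations = 3
LF = 16 - 3 = 13

13


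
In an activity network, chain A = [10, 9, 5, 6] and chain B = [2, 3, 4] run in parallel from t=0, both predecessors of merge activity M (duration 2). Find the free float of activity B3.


ES(B3) = sum of predecessors on chain B = 5
EF(B3) = ES + duration = 5 + 4 = 9
Successor of B3 is M. ES(M) = max(sum(A), sum(B)) = max(30, 9) = 30
Free float = ES(successor) - EF(current) = 30 - 9 = 21

21


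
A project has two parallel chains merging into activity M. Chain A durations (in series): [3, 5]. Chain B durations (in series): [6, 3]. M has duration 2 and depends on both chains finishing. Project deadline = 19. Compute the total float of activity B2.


Forward pass: ES(B2) = sum of predecessors on chain B = 6
EF = ES + duration = 6 + 3 = 9
Backward pass: LF(M) = deadline = 19; LS(M) = 19 - 2 = 17
LF(B2) = LS(M) - sum(successors on chain B) = 17 - 0 = 17
LS = LF - duration = 17 - 3 = 14
Total float = LS - ES = 14 - 6 = 8

8


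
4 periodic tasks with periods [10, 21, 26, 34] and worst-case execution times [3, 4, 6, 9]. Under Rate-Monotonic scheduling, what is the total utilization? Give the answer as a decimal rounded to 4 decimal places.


Compute individual utilizations (exact fractions):
  Task 1: C/T = 3/10 (approx. 0.3)
  Task 2: C/T = 4/21 (approx. 0.1905)
  Task 3: C/T = 6/26 = 3/13 (approx. 0.2308)
  Task 4: C/T = 9/34 (approx. 0.2647)
Total utilization U = 3/10 + 4/21 + 3/13 + 9/34 = 22879/23205
Rounded to 4 decimal places: U = 0.9860
RM (Liu & Layland) bound for 4 tasks = 0.756828; compare with U = 22879/23205 (approx. 0.985951)
bound < U <= 1, so the RM sufficient condition is not met (inconclusive; an exact test such as response-time analysis is needed).

0.9860


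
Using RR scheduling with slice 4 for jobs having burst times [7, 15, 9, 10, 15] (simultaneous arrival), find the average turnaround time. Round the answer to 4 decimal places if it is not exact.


Time quantum = 4
Execution trace:
  J1 runs 4 units, time = 4
  J2 runs 4 units, time = 8
  J3 runs 4 units, time = 12
  J4 runs 4 units, time = 16
  J5 runs 4 units, time = 20
  J1 runs 3 units, time = 23
  J2 runs 4 units, time = 27
  J3 runs 4 units, time = 31
  J4 runs 4 units, time = 35
  J5 runs 4 units, time = 39
  J2 runs 4 units, time = 43
  J3 runs 1 units, time = 44
  J4 runs 2 units, time = 46
  J5 runs 4 units, time = 50
  J2 runs 3 units, time = 53
  J5 runs 3 units, time = 56
Finish times: [23, 53, 44, 46, 56]
Average turnaround = 222/5 = 44.4

44.4


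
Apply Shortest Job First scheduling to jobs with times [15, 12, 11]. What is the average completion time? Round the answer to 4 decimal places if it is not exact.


SJF order (ascending): [11, 12, 15]
Completion times:
  Job 1: burst=11, C=11
  Job 2: burst=12, C=23
  Job 3: burst=15, C=38
Average completion = 72/3 = 24.0

24.0


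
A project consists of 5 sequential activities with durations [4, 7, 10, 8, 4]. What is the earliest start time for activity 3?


Activity 3 starts after activities 1 through 2 complete.
Predecessor durations: [4, 7]
ES = 4 + 7 = 11

11


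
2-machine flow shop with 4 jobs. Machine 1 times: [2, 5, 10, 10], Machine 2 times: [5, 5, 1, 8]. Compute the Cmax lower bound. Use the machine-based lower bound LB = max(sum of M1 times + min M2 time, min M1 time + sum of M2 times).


LB1 = sum(M1 times) + min(M2 times) = 27 + 1 = 28
LB2 = min(M1 times) + sum(M2 times) = 2 + 19 = 21
Lower bound = max(LB1, LB2) = max(28, 21) = 28

28


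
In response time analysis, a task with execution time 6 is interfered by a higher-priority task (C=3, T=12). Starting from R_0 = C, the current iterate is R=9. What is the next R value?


R_next = C + ceil(R_prev / T_hp) * C_hp
ceil(9 / 12) = ceil(0.75) = 1
Interference = 1 * 3 = 3
R_next = 6 + 3 = 9
R_next = R_prev, so the iteration has converged (response time = 9).

9


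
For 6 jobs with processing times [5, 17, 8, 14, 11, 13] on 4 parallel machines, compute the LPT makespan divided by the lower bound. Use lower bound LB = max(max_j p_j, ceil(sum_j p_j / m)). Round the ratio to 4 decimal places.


LPT order: [17, 14, 13, 11, 8, 5]
Machine loads after assignment: [17, 14, 18, 19]
LPT makespan = 19
Lower bound = max(max_job, ceil(total/4)) = max(17, 17) = 17
Ratio = 19 / 17 = 1.1176

1.1176


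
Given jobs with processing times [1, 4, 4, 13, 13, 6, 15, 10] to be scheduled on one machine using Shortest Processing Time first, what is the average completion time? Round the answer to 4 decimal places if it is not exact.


Sort jobs by processing time (SPT order): [1, 4, 4, 6, 10, 13, 13, 15]
Compute completion times sequentially:
  Job 1: processing = 1, completes at 1
  Job 2: processing = 4, completes at 5
  Job 3: processing = 4, completes at 9
  Job 4: processing = 6, completes at 15
  Job 5: processing = 10, completes at 25
  Job 6: processing = 13, completes at 38
  Job 7: processing = 13, completes at 51
  Job 8: processing = 15, completes at 66
Sum of completion times = 210
Average completion time = 210/8 = 26.25

26.25


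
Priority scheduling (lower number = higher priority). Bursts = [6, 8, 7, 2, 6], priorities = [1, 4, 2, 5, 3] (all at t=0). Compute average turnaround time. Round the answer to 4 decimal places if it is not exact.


Sort by priority (ascending = highest first):
Order: [(1, 6), (2, 7), (3, 6), (4, 8), (5, 2)]
Completion times:
  Priority 1, burst=6, C=6
  Priority 2, burst=7, C=13
  Priority 3, burst=6, C=19
  Priority 4, burst=8, C=27
  Priority 5, burst=2, C=29
Average turnaround = 94/5 = 18.8

18.8


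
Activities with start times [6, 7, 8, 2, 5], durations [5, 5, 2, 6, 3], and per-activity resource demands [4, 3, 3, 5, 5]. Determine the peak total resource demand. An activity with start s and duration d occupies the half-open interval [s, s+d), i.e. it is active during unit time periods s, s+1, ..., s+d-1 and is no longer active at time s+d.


Each activity i is active on [start_i, start_i + duration_i).
Compute total resource usage per time slot:
  t=0: active resources = [], total = 0
  t=1: active resources = [], total = 0
  t=2: active resources = [5], total = 5
  t=3: active resources = [5], total = 5
  t=4: active resources = [5], total = 5
  t=5: active resources = [5, 5], total = 10
  t=6: active resources = [4, 5, 5], total = 14
  t=7: active resources = [4, 3, 5, 5], total = 17
  t=8: active resources = [4, 3, 3], total = 10
  t=9: active resources = [4, 3, 3], total = 10
  t=10: active resources = [4, 3], total = 7
  t=11: active resources = [3], total = 3
Peak resource demand = 17

17


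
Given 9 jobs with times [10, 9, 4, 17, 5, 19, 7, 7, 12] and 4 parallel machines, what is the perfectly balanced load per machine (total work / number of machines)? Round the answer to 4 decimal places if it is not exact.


Total processing time = 10 + 9 + 4 + 17 + 5 + 19 + 7 + 7 + 12 = 90
Number of machines = 4
Ideal balanced load = 90 / 4 = 22.5

22.5


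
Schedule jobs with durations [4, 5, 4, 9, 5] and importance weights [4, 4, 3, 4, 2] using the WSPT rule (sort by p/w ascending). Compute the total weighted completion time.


Compute p/w ratios and sort ascending (WSPT): [(4, 4), (5, 4), (4, 3), (9, 4), (5, 2)]
Compute weighted completion times:
  Job (p=4,w=4): C=4, w*C=4*4=16
  Job (p=5,w=4): C=9, w*C=4*9=36
  Job (p=4,w=3): C=13, w*C=3*13=39
  Job (p=9,w=4): C=22, w*C=4*22=88
  Job (p=5,w=2): C=27, w*C=2*27=54
Total weighted completion time = 233

233


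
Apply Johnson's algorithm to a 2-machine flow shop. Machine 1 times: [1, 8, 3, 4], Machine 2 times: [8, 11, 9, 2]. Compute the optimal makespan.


Apply Johnson's rule:
  Group 1 (a <= b): [(1, 1, 8), (3, 3, 9), (2, 8, 11)]
  Group 2 (a > b): [(4, 4, 2)]
Optimal job order: [1, 3, 2, 4]
Schedule:
  Job 1: M1 done at 1, M2 done at 9
  Job 3: M1 done at 4, M2 done at 18
  Job 2: M1 done at 12, M2 done at 29
  Job 4: M1 done at 16, M2 done at 31
Makespan = 31

31


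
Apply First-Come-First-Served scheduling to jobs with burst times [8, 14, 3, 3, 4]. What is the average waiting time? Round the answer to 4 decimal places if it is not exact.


FCFS order (as given): [8, 14, 3, 3, 4]
Waiting times:
  Job 1: wait = 0
  Job 2: wait = 8
  Job 3: wait = 22
  Job 4: wait = 25
  Job 5: wait = 28
Sum of waiting times = 83
Average waiting time = 83/5 = 16.6

16.6


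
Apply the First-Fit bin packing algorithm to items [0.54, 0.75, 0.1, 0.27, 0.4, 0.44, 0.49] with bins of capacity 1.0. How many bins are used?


Place items sequentially using First-Fit:
  Item 0.54 -> new Bin 1
  Item 0.75 -> new Bin 2
  Item 0.1 -> Bin 1 (now 0.64)
  Item 0.27 -> Bin 1 (now 0.91)
  Item 0.4 -> new Bin 3
  Item 0.44 -> Bin 3 (now 0.84)
  Item 0.49 -> new Bin 4
Total bins used = 4

4


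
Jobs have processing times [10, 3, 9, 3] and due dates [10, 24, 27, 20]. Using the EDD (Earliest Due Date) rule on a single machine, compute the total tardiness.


Sort by due date (EDD order): [(10, 10), (3, 20), (3, 24), (9, 27)]
Compute completion times and tardiness:
  Job 1: p=10, d=10, C=10, tardiness=max(0,10-10)=0
  Job 2: p=3, d=20, C=13, tardiness=max(0,13-20)=0
  Job 3: p=3, d=24, C=16, tardiness=max(0,16-24)=0
  Job 4: p=9, d=27, C=25, tardiness=max(0,25-27)=0
Total tardiness = 0

0


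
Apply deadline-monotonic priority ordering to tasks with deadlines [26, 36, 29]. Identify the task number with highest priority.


Sort tasks by relative deadline (ascending):
  Task 1: deadline = 26
  Task 3: deadline = 29
  Task 2: deadline = 36
Priority order (highest first): [1, 3, 2]
Highest priority task = 1

1


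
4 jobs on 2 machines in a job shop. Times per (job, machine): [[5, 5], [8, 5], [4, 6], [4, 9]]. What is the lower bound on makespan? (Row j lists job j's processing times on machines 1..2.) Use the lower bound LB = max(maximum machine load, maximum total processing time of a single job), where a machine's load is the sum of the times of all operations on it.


Machine loads:
  Machine 1: 5 + 8 + 4 + 4 = 21
  Machine 2: 5 + 5 + 6 + 9 = 25
Max machine load = 25
Job totals:
  Job 1: 10
  Job 2: 13
  Job 3: 10
  Job 4: 13
Max job total = 13
Lower bound = max(25, 13) = 25

25


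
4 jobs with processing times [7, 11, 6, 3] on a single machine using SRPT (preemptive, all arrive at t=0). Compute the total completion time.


Since all jobs arrive at t=0, SRPT equals SPT ordering.
SPT order: [3, 6, 7, 11]
Completion times:
  Job 1: p=3, C=3
  Job 2: p=6, C=9
  Job 3: p=7, C=16
  Job 4: p=11, C=27
Total completion time = 3 + 9 + 16 + 27 = 55

55


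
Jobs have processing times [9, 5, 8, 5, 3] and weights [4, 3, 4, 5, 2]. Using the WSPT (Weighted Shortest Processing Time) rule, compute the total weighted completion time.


Compute p/w ratios and sort ascending (WSPT): [(5, 5), (3, 2), (5, 3), (8, 4), (9, 4)]
Compute weighted completion times:
  Job (p=5,w=5): C=5, w*C=5*5=25
  Job (p=3,w=2): C=8, w*C=2*8=16
  Job (p=5,w=3): C=13, w*C=3*13=39
  Job (p=8,w=4): C=21, w*C=4*21=84
  Job (p=9,w=4): C=30, w*C=4*30=120
Total weighted completion time = 284

284


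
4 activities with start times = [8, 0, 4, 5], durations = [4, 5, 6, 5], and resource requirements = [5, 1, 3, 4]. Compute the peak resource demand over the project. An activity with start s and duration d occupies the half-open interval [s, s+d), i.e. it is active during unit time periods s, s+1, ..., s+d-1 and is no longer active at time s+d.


Each activity i is active on [start_i, start_i + duration_i).
Compute total resource usage per time slot:
  t=0: active resources = [1], total = 1
  t=1: active resources = [1], total = 1
  t=2: active resources = [1], total = 1
  t=3: active resources = [1], total = 1
  t=4: active resources = [1, 3], total = 4
  t=5: active resources = [3, 4], total = 7
  t=6: active resources = [3, 4], total = 7
  t=7: active resources = [3, 4], total = 7
  t=8: active resources = [5, 3, 4], total = 12
  t=9: active resources = [5, 3, 4], total = 12
  t=10: active resources = [5], total = 5
  t=11: active resources = [5], total = 5
Peak resource demand = 12

12


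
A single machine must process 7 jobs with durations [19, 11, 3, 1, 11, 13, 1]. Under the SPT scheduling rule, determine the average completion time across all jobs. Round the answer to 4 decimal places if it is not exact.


Sort jobs by processing time (SPT order): [1, 1, 3, 11, 11, 13, 19]
Compute completion times sequentially:
  Job 1: processing = 1, completes at 1
  Job 2: processing = 1, completes at 2
  Job 3: processing = 3, completes at 5
  Job 4: processing = 11, completes at 16
  Job 5: processing = 11, completes at 27
  Job 6: processing = 13, completes at 40
  Job 7: processing = 19, completes at 59
Sum of completion times = 150
Average completion time = 150/7 = 21.4286

21.4286


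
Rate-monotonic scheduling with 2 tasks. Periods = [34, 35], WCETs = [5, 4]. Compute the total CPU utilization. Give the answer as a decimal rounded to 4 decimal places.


Compute individual utilizations (exact fractions):
  Task 1: C/T = 5/34 (approx. 0.1471)
  Task 2: C/T = 4/35 (approx. 0.1143)
Total utilization U = 5/34 + 4/35 = 311/1190
Rounded to 4 decimal places: U = 0.2613
RM (Liu & Layland) bound for 2 tasks = 0.828427; compare with U = 311/1190 (approx. 0.261345)
U <= bound, so schedulable by RM sufficient condition.

0.2613


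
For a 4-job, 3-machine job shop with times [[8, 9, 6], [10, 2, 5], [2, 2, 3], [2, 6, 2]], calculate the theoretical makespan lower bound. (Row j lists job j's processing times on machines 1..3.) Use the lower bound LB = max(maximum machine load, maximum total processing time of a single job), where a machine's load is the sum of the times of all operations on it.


Machine loads:
  Machine 1: 8 + 10 + 2 + 2 = 22
  Machine 2: 9 + 2 + 2 + 6 = 19
  Machine 3: 6 + 5 + 3 + 2 = 16
Max machine load = 22
Job totals:
  Job 1: 23
  Job 2: 17
  Job 3: 7
  Job 4: 10
Max job total = 23
Lower bound = max(22, 23) = 23

23


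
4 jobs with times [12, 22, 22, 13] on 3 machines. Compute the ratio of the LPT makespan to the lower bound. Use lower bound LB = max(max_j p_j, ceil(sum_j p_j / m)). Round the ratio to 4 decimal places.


LPT order: [22, 22, 13, 12]
Machine loads after assignment: [22, 22, 25]
LPT makespan = 25
Lower bound = max(max_job, ceil(total/3)) = max(22, 23) = 23
Ratio = 25 / 23 = 1.087

1.087


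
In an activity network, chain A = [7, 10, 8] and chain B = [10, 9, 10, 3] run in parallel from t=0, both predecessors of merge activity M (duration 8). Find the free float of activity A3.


ES(A3) = sum of predecessors on chain A = 17
EF(A3) = ES + duration = 17 + 8 = 25
Successor of A3 is M. ES(M) = max(sum(A), sum(B)) = max(25, 32) = 32
Free float = ES(successor) - EF(current) = 32 - 25 = 7

7


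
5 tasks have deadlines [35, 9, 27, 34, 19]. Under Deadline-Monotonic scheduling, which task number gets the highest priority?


Sort tasks by relative deadline (ascending):
  Task 2: deadline = 9
  Task 5: deadline = 19
  Task 3: deadline = 27
  Task 4: deadline = 34
  Task 1: deadline = 35
Priority order (highest first): [2, 5, 3, 4, 1]
Highest priority task = 2

2


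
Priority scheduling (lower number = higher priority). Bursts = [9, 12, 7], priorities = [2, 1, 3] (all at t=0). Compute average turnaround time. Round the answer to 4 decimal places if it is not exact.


Sort by priority (ascending = highest first):
Order: [(1, 12), (2, 9), (3, 7)]
Completion times:
  Priority 1, burst=12, C=12
  Priority 2, burst=9, C=21
  Priority 3, burst=7, C=28
Average turnaround = 61/3 = 20.3333

20.3333


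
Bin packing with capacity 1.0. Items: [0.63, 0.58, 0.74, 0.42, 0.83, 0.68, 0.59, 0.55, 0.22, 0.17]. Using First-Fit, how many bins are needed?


Place items sequentially using First-Fit:
  Item 0.63 -> new Bin 1
  Item 0.58 -> new Bin 2
  Item 0.74 -> new Bin 3
  Item 0.42 -> Bin 2 (now 1.0)
  Item 0.83 -> new Bin 4
  Item 0.68 -> new Bin 5
  Item 0.59 -> new Bin 6
  Item 0.55 -> new Bin 7
  Item 0.22 -> Bin 1 (now 0.85)
  Item 0.17 -> Bin 3 (now 0.91)
Total bins used = 7

7


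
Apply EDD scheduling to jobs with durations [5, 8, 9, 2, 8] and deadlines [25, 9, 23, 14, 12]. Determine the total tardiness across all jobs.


Sort by due date (EDD order): [(8, 9), (8, 12), (2, 14), (9, 23), (5, 25)]
Compute completion times and tardiness:
  Job 1: p=8, d=9, C=8, tardiness=max(0,8-9)=0
  Job 2: p=8, d=12, C=16, tardiness=max(0,16-12)=4
  Job 3: p=2, d=14, C=18, tardiness=max(0,18-14)=4
  Job 4: p=9, d=23, C=27, tardiness=max(0,27-23)=4
  Job 5: p=5, d=25, C=32, tardiness=max(0,32-25)=7
Total tardiness = 19

19


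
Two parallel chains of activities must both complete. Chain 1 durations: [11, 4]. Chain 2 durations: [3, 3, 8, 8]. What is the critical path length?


Path A total = 11 + 4 = 15
Path B total = 3 + 3 + 8 + 8 = 22
Critical path = longest path = max(15, 22) = 22

22


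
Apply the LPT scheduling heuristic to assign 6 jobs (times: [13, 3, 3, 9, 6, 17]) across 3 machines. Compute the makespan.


Sort jobs in decreasing order (LPT): [17, 13, 9, 6, 3, 3]
Assign each job to the least loaded machine:
  Machine 1: jobs [17], load = 17
  Machine 2: jobs [13, 3], load = 16
  Machine 3: jobs [9, 6, 3], load = 18
Makespan = max load = 18

18


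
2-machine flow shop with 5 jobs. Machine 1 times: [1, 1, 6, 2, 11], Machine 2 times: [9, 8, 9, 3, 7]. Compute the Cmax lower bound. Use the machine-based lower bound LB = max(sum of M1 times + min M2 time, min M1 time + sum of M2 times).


LB1 = sum(M1 times) + min(M2 times) = 21 + 3 = 24
LB2 = min(M1 times) + sum(M2 times) = 1 + 36 = 37
Lower bound = max(LB1, LB2) = max(24, 37) = 37

37


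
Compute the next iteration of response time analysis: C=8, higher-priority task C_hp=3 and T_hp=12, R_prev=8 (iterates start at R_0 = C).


R_next = C + ceil(R_prev / T_hp) * C_hp
ceil(8 / 12) = ceil(0.6667) = 1
Interference = 1 * 3 = 3
R_next = 8 + 3 = 11

11


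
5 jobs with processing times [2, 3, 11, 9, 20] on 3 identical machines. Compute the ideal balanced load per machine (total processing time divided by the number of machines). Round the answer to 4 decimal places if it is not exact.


Total processing time = 2 + 3 + 11 + 9 + 20 = 45
Number of machines = 3
Ideal balanced load = 45 / 3 = 15.0

15.0


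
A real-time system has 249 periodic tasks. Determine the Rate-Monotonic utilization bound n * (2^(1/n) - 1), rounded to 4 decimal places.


Compute 2^(1/249) = 1.0027876018
Subtract 1: 1.0027876018 - 1 = 0.0027876018
Multiply by n: 249 * 0.0027876018 = 0.6941128482
Round to 4 dp: 0.6941

0.6941


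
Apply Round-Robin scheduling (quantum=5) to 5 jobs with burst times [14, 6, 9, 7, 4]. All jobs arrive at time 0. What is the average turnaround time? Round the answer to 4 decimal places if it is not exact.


Time quantum = 5
Execution trace:
  J1 runs 5 units, time = 5
  J2 runs 5 units, time = 10
  J3 runs 5 units, time = 15
  J4 runs 5 units, time = 20
  J5 runs 4 units, time = 24
  J1 runs 5 units, time = 29
  J2 runs 1 units, time = 30
  J3 runs 4 units, time = 34
  J4 runs 2 units, time = 36
  J1 runs 4 units, time = 40
Finish times: [40, 30, 34, 36, 24]
Average turnaround = 164/5 = 32.8

32.8


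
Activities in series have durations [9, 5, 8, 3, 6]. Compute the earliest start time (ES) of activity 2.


Activity 2 starts after activities 1 through 1 complete.
Predecessor durations: [9]
ES = 9 = 9

9


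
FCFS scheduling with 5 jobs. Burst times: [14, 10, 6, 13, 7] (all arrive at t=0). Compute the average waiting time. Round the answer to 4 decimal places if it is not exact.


FCFS order (as given): [14, 10, 6, 13, 7]
Waiting times:
  Job 1: wait = 0
  Job 2: wait = 14
  Job 3: wait = 24
  Job 4: wait = 30
  Job 5: wait = 43
Sum of waiting times = 111
Average waiting time = 111/5 = 22.2

22.2


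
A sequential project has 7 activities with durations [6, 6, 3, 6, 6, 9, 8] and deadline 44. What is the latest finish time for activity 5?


LF(activity 5) = deadline - sum of successor durations
Successors: activities 6 through 7 with durations [9, 8]
Sum of successor durations = 17
LF = 44 - 17 = 27

27


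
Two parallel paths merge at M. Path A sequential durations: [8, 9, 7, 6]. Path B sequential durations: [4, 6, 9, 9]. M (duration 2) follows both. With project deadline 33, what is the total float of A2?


Forward pass: ES(A2) = sum of predecessors on chain A = 8
EF = ES + duration = 8 + 9 = 17
Backward pass: LF(M) = deadline = 33; LS(M) = 33 - 2 = 31
LF(A2) = LS(M) - sum(successors on chain A) = 31 - 13 = 18
LS = LF - duration = 18 - 9 = 9
Total float = LS - ES = 9 - 8 = 1

1


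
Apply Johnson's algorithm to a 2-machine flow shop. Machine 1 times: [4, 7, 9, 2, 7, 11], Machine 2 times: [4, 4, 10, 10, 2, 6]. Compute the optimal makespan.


Apply Johnson's rule:
  Group 1 (a <= b): [(4, 2, 10), (1, 4, 4), (3, 9, 10)]
  Group 2 (a > b): [(6, 11, 6), (2, 7, 4), (5, 7, 2)]
Optimal job order: [4, 1, 3, 6, 2, 5]
Schedule:
  Job 4: M1 done at 2, M2 done at 12
  Job 1: M1 done at 6, M2 done at 16
  Job 3: M1 done at 15, M2 done at 26
  Job 6: M1 done at 26, M2 done at 32
  Job 2: M1 done at 33, M2 done at 37
  Job 5: M1 done at 40, M2 done at 42
Makespan = 42

42


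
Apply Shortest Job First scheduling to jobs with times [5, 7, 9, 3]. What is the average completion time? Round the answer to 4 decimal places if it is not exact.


SJF order (ascending): [3, 5, 7, 9]
Completion times:
  Job 1: burst=3, C=3
  Job 2: burst=5, C=8
  Job 3: burst=7, C=15
  Job 4: burst=9, C=24
Average completion = 50/4 = 12.5

12.5


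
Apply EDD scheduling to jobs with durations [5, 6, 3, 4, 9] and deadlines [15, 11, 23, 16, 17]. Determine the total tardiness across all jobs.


Sort by due date (EDD order): [(6, 11), (5, 15), (4, 16), (9, 17), (3, 23)]
Compute completion times and tardiness:
  Job 1: p=6, d=11, C=6, tardiness=max(0,6-11)=0
  Job 2: p=5, d=15, C=11, tardiness=max(0,11-15)=0
  Job 3: p=4, d=16, C=15, tardiness=max(0,15-16)=0
  Job 4: p=9, d=17, C=24, tardiness=max(0,24-17)=7
  Job 5: p=3, d=23, C=27, tardiness=max(0,27-23)=4
Total tardiness = 11

11


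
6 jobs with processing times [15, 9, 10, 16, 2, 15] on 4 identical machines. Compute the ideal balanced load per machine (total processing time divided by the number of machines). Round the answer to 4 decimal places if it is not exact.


Total processing time = 15 + 9 + 10 + 16 + 2 + 15 = 67
Number of machines = 4
Ideal balanced load = 67 / 4 = 16.75

16.75


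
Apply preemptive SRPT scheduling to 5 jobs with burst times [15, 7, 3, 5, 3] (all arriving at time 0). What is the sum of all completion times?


Since all jobs arrive at t=0, SRPT equals SPT ordering.
SPT order: [3, 3, 5, 7, 15]
Completion times:
  Job 1: p=3, C=3
  Job 2: p=3, C=6
  Job 3: p=5, C=11
  Job 4: p=7, C=18
  Job 5: p=15, C=33
Total completion time = 3 + 6 + 11 + 18 + 33 = 71

71


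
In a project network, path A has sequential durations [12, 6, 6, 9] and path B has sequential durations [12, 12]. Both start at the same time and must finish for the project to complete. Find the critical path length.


Path A total = 12 + 6 + 6 + 9 = 33
Path B total = 12 + 12 = 24
Critical path = longest path = max(33, 24) = 33

33


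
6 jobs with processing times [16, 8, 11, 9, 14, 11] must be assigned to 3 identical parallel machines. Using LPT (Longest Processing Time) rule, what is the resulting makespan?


Sort jobs in decreasing order (LPT): [16, 14, 11, 11, 9, 8]
Assign each job to the least loaded machine:
  Machine 1: jobs [16, 8], load = 24
  Machine 2: jobs [14, 9], load = 23
  Machine 3: jobs [11, 11], load = 22
Makespan = max load = 24

24


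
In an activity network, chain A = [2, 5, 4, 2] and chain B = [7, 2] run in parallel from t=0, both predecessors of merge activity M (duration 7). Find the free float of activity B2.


ES(B2) = sum of predecessors on chain B = 7
EF(B2) = ES + duration = 7 + 2 = 9
Successor of B2 is M. ES(M) = max(sum(A), sum(B)) = max(13, 9) = 13
Free float = ES(successor) - EF(current) = 13 - 9 = 4

4


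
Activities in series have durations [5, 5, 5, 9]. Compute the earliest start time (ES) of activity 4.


Activity 4 starts after activities 1 through 3 complete.
Predecessor durations: [5, 5, 5]
ES = 5 + 5 + 5 = 15

15


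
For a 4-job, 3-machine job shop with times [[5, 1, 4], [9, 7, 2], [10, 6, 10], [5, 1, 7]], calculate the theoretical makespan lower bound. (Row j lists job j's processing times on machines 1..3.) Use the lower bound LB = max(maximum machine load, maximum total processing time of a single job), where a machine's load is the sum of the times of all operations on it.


Machine loads:
  Machine 1: 5 + 9 + 10 + 5 = 29
  Machine 2: 1 + 7 + 6 + 1 = 15
  Machine 3: 4 + 2 + 10 + 7 = 23
Max machine load = 29
Job totals:
  Job 1: 10
  Job 2: 18
  Job 3: 26
  Job 4: 13
Max job total = 26
Lower bound = max(29, 26) = 29

29


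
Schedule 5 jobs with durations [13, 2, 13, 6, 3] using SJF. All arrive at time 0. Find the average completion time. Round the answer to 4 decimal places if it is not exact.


SJF order (ascending): [2, 3, 6, 13, 13]
Completion times:
  Job 1: burst=2, C=2
  Job 2: burst=3, C=5
  Job 3: burst=6, C=11
  Job 4: burst=13, C=24
  Job 5: burst=13, C=37
Average completion = 79/5 = 15.8

15.8


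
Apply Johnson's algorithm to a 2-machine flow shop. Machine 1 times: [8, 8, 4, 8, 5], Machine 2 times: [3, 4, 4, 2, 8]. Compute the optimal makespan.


Apply Johnson's rule:
  Group 1 (a <= b): [(3, 4, 4), (5, 5, 8)]
  Group 2 (a > b): [(2, 8, 4), (1, 8, 3), (4, 8, 2)]
Optimal job order: [3, 5, 2, 1, 4]
Schedule:
  Job 3: M1 done at 4, M2 done at 8
  Job 5: M1 done at 9, M2 done at 17
  Job 2: M1 done at 17, M2 done at 21
  Job 1: M1 done at 25, M2 done at 28
  Job 4: M1 done at 33, M2 done at 35
Makespan = 35

35


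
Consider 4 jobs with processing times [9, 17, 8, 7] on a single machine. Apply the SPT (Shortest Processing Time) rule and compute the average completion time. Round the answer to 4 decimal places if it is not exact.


Sort jobs by processing time (SPT order): [7, 8, 9, 17]
Compute completion times sequentially:
  Job 1: processing = 7, completes at 7
  Job 2: processing = 8, completes at 15
  Job 3: processing = 9, completes at 24
  Job 4: processing = 17, completes at 41
Sum of completion times = 87
Average completion time = 87/4 = 21.75

21.75


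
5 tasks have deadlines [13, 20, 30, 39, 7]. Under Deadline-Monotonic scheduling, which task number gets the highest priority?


Sort tasks by relative deadline (ascending):
  Task 5: deadline = 7
  Task 1: deadline = 13
  Task 2: deadline = 20
  Task 3: deadline = 30
  Task 4: deadline = 39
Priority order (highest first): [5, 1, 2, 3, 4]
Highest priority task = 5

5


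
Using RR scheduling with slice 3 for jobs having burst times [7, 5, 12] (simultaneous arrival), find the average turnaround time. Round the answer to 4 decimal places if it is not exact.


Time quantum = 3
Execution trace:
  J1 runs 3 units, time = 3
  J2 runs 3 units, time = 6
  J3 runs 3 units, time = 9
  J1 runs 3 units, time = 12
  J2 runs 2 units, time = 14
  J3 runs 3 units, time = 17
  J1 runs 1 units, time = 18
  J3 runs 3 units, time = 21
  J3 runs 3 units, time = 24
Finish times: [18, 14, 24]
Average turnaround = 56/3 = 18.6667

18.6667


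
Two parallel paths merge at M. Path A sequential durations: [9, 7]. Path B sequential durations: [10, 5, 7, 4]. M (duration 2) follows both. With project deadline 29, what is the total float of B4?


Forward pass: ES(B4) = sum of predecessors on chain B = 22
EF = ES + duration = 22 + 4 = 26
Backward pass: LF(M) = deadline = 29; LS(M) = 29 - 2 = 27
LF(B4) = LS(M) - sum(successors on chain B) = 27 - 0 = 27
LS = LF - duration = 27 - 4 = 23
Total float = LS - ES = 23 - 22 = 1

1
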